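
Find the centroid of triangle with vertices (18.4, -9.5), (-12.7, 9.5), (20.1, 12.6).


Centroid = ((x_A+x_B+x_C)/3, (y_A+y_B+y_C)/3)
= ((18.4+(-12.7)+20.1)/3, ((-9.5)+9.5+12.6)/3)
= (8.6, 4.2)

(8.6, 4.2)


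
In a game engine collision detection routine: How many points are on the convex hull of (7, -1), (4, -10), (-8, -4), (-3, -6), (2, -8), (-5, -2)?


Convex hull vertices (CCW): (-8, -4), (4, -10), (7, -1), (-5, -2)
Count = 4

4


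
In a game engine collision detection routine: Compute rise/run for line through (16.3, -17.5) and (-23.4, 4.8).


slope = (y2-y1)/(x2-x1) = (4.8-(-17.5))/((-23.4)-16.3) = 22.3/(-39.7) = -0.5617

-0.5617


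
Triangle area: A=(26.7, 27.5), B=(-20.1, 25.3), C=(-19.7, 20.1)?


Area = |x_A(y_B-y_C) + x_B(y_C-y_A) + x_C(y_A-y_B)|/2
= |138.84 + 148.74 + (-43.34)|/2
= 244.24/2 = 122.12

122.12


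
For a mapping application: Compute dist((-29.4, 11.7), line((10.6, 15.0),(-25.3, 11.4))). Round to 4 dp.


|cross product| = 25.53
|line direction| = sqrt(1301.77) = 36.08
Distance = 25.53/sqrt(1301.77) = 0.7076

0.7076


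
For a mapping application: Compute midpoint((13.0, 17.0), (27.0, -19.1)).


M = ((13+27)/2, (17+(-19.1))/2)
= (20, -1.05)

(20, -1.05)


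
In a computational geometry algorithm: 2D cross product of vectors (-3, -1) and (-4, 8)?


u x v = u_x*v_y - u_y*v_x = (-3)*8 - (-1)*(-4)
= (-24) - 4 = -28

-28


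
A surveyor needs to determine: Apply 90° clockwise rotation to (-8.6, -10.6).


90° CW: (x,y) -> (y, -x)
(-8.6,-10.6) -> (-10.6, 8.6)

(-10.6, 8.6)


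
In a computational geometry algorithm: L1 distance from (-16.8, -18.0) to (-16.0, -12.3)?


|(-16.8)-(-16)| + |(-18)-(-12.3)| = 0.8 + 5.7 = 6.5

6.5


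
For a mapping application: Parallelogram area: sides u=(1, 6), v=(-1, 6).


|u x v| = |1*6 - 6*(-1)|
= |6 - (-6)| = 12

12


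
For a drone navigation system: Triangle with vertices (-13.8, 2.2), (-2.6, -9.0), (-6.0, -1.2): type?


Side lengths squared: AB^2=250.88, BC^2=72.4, CA^2=72.4
Sorted: [72.4, 72.4, 250.88]
By sides: Isosceles, By angles: Obtuse

Isosceles, Obtuse


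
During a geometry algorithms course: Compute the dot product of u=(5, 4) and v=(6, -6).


u . v = u_x*v_x + u_y*v_y = 5*6 + 4*(-6)
= 30 + (-24) = 6

6


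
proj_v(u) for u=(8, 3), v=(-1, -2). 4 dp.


u.v = -14, |v| = sqrt(5) = 2.2361
Scalar projection = u.v / |v| = -14 / sqrt(5) = -6.261

-6.261


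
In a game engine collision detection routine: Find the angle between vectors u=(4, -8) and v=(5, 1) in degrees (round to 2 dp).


u.v = 12, |u| = sqrt(80) = 8.9443, |v| = sqrt(26) = 5.099
cos(theta) = u.v/(|u||v|) = 12/sqrt(2080) = 0.263117
theta = acos(0.263117) = 74.74 degrees

74.74 degrees


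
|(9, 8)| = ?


|u| = sqrt(9^2 + 8^2) = sqrt(145) = 12.0416

12.0416


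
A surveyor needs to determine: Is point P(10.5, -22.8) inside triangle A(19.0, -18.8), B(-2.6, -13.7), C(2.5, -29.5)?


Cross products: AB x AP = 129.75, BC x BP = 160.57, CA x CP = 24.95
All same sign? yes

Yes, inside


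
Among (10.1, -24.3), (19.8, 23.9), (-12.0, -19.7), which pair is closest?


d(P0,P1) = 49.1664, d(P0,P2) = 22.5737, d(P1,P2) = 53.9648
Closest: P0 and P2

Closest pair: (10.1, -24.3) and (-12.0, -19.7), distance = 22.5737


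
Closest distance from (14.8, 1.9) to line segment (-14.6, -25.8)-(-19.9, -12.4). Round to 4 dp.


Project P onto AB: t = 1 (clamped to [0,1])
Closest point on segment: (-19.9, -12.4)
Distance: 37.5311

37.5311


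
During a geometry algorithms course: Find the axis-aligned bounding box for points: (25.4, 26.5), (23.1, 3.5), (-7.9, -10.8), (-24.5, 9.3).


x range: [-24.5, 25.4]
y range: [-10.8, 26.5]
Bounding box: (-24.5,-10.8) to (25.4,26.5)

(-24.5,-10.8) to (25.4,26.5)


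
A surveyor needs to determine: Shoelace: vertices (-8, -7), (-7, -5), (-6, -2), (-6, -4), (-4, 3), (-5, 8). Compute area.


Shoelace sum: ((-8)*(-5) - (-7)*(-7)) + ((-7)*(-2) - (-6)*(-5)) + ((-6)*(-4) - (-6)*(-2)) + ((-6)*3 - (-4)*(-4)) + ((-4)*8 - (-5)*3) + ((-5)*(-7) - (-8)*8)
= 35
Area = |35|/2 = 17.5

17.5


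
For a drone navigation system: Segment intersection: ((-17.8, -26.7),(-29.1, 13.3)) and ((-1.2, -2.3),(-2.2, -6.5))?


Cross products: d1=-45.32, d2=-132.78, d3=-939.72, d4=-852.26
d1*d2 < 0 and d3*d4 < 0? no

No, they don't intersect


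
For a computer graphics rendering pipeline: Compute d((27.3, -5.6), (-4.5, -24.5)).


dx=-31.8, dy=-18.9
d^2 = (-31.8)^2 + (-18.9)^2 = 1368.45
d = sqrt(1368.45) = 36.9926

36.9926


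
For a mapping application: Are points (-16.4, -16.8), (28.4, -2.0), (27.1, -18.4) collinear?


Cross product: (28.4-(-16.4))*((-18.4)-(-16.8)) - ((-2)-(-16.8))*(27.1-(-16.4))
= -715.48

No, not collinear


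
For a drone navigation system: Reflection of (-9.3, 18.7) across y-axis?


Reflection over y-axis: (x,y) -> (-x,y)
(-9.3, 18.7) -> (9.3, 18.7)

(9.3, 18.7)


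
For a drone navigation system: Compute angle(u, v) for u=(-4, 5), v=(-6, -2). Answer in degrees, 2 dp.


u.v = 14, |u| = sqrt(41) = 6.4031, |v| = sqrt(40) = 6.3246
cos(theta) = u.v/(|u||v|) = 14/sqrt(1640) = 0.345705
theta = acos(0.345705) = 69.78 degrees

69.78 degrees


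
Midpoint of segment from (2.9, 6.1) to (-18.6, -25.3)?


M = ((2.9+(-18.6))/2, (6.1+(-25.3))/2)
= (-7.85, -9.6)

(-7.85, -9.6)


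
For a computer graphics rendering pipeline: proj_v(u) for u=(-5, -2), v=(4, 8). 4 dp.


u.v = -36, |v| = sqrt(80) = 8.9443
Scalar projection = u.v / |v| = -36 / sqrt(80) = -4.0249

-4.0249


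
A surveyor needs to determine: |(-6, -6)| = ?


|u| = sqrt((-6)^2 + (-6)^2) = sqrt(72) = 8.4853

8.4853


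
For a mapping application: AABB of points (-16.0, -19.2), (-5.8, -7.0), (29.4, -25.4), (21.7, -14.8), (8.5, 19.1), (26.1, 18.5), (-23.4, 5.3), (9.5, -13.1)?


x range: [-23.4, 29.4]
y range: [-25.4, 19.1]
Bounding box: (-23.4,-25.4) to (29.4,19.1)

(-23.4,-25.4) to (29.4,19.1)


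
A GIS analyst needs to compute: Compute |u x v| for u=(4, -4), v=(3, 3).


|u x v| = |4*3 - (-4)*3|
= |12 - (-12)| = 24

24


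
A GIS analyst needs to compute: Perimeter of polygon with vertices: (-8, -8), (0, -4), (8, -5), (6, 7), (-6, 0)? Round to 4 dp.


Sides: (-8, -8)->(0, -4): sqrt(80) = 8.944272, (0, -4)->(8, -5): sqrt(65) = 8.062258, (8, -5)->(6, 7): sqrt(148) = 12.165525, (6, 7)->(-6, 0): sqrt(193) = 13.892444, (-6, 0)->(-8, -8): sqrt(68) = 8.246211
Sum = 51.31071
Perimeter = 51.3107

51.3107


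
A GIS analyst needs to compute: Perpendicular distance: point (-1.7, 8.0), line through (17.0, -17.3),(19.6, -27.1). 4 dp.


|cross product| = 117.48
|line direction| = sqrt(102.8) = 10.139
Distance = 117.48/sqrt(102.8) = 11.5869

11.5869


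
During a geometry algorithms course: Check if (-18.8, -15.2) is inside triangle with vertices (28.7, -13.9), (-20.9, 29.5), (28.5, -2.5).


Cross products: AB x AP = 2125.98, BC x BP = -2140.98, CA x CP = -541.76
All same sign? no

No, outside


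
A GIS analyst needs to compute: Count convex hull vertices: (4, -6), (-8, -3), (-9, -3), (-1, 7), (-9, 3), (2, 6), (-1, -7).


Convex hull vertices (CCW): (-9, -3), (-1, -7), (4, -6), (2, 6), (-1, 7), (-9, 3)
Count = 6

6


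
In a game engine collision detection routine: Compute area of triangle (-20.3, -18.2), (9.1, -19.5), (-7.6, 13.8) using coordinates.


Area = |x_A(y_B-y_C) + x_B(y_C-y_A) + x_C(y_A-y_B)|/2
= |675.99 + 291.2 + (-9.88)|/2
= 957.31/2 = 478.655

478.655


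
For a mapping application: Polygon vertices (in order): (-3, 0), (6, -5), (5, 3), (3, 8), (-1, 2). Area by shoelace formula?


Shoelace sum: ((-3)*(-5) - 6*0) + (6*3 - 5*(-5)) + (5*8 - 3*3) + (3*2 - (-1)*8) + ((-1)*0 - (-3)*2)
= 109
Area = |109|/2 = 54.5

54.5


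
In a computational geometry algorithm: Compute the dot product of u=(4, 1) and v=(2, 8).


u . v = u_x*v_x + u_y*v_y = 4*2 + 1*8
= 8 + 8 = 16

16


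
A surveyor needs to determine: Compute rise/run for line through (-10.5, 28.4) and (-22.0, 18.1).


slope = (y2-y1)/(x2-x1) = (18.1-28.4)/((-22)-(-10.5)) = (-10.3)/(-11.5) = 0.8957

0.8957


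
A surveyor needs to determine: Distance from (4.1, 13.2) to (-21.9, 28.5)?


dx=-26, dy=15.3
d^2 = (-26)^2 + 15.3^2 = 910.09
d = sqrt(910.09) = 30.1677

30.1677


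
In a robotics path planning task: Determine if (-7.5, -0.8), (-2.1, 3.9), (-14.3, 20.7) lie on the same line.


Cross product: ((-2.1)-(-7.5))*(20.7-(-0.8)) - (3.9-(-0.8))*((-14.3)-(-7.5))
= 148.06

No, not collinear


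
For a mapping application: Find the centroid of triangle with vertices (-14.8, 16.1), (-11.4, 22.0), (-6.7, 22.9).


Centroid = ((x_A+x_B+x_C)/3, (y_A+y_B+y_C)/3)
= (((-14.8)+(-11.4)+(-6.7))/3, (16.1+22+22.9)/3)
= (-10.9667, 20.3333)

(-10.9667, 20.3333)


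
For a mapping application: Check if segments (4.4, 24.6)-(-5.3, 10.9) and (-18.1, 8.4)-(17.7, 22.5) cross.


Cross products: d1=262.71, d2=-90.98, d3=-151.11, d4=202.58
d1*d2 < 0 and d3*d4 < 0? yes

Yes, they intersect


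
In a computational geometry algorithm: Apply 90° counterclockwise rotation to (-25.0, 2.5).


90° CCW: (x,y) -> (-y, x)
(-25,2.5) -> (-2.5, -25)

(-2.5, -25)


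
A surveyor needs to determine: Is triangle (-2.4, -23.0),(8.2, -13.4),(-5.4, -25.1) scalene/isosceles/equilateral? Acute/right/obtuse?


Side lengths squared: AB^2=204.52, BC^2=321.85, CA^2=13.41
Sorted: [13.41, 204.52, 321.85]
By sides: Scalene, By angles: Obtuse

Scalene, Obtuse


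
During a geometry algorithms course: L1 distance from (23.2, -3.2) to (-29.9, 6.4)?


|23.2-(-29.9)| + |(-3.2)-6.4| = 53.1 + 9.6 = 62.7

62.7


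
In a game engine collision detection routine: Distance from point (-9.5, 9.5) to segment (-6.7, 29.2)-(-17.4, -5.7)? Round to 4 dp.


Project P onto AB: t = 0.5385 (clamped to [0,1])
Closest point on segment: (-12.4615, 10.408)
Distance: 3.0975

3.0975


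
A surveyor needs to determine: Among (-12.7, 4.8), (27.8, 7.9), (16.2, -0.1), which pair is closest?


d(P0,P1) = 40.6185, d(P0,P2) = 29.3125, d(P1,P2) = 14.0911
Closest: P1 and P2

Closest pair: (27.8, 7.9) and (16.2, -0.1), distance = 14.0911


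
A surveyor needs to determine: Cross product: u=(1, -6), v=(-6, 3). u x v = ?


u x v = u_x*v_y - u_y*v_x = 1*3 - (-6)*(-6)
= 3 - 36 = -33

-33


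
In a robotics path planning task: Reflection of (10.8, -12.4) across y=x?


Reflection over y=x: (x,y) -> (y,x)
(10.8, -12.4) -> (-12.4, 10.8)

(-12.4, 10.8)


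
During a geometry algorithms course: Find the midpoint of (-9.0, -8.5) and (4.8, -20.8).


M = (((-9)+4.8)/2, ((-8.5)+(-20.8))/2)
= (-2.1, -14.65)

(-2.1, -14.65)


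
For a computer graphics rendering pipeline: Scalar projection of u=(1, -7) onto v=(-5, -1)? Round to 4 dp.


u.v = 2, |v| = sqrt(26) = 5.099
Scalar projection = u.v / |v| = 2 / sqrt(26) = 0.3922

0.3922


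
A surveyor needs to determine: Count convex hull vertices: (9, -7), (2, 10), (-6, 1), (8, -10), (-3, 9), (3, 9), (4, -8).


Convex hull vertices (CCW): (-6, 1), (4, -8), (8, -10), (9, -7), (3, 9), (2, 10), (-3, 9)
Count = 7

7


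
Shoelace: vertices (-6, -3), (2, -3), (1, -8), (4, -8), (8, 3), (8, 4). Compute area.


Shoelace sum: ((-6)*(-3) - 2*(-3)) + (2*(-8) - 1*(-3)) + (1*(-8) - 4*(-8)) + (4*3 - 8*(-8)) + (8*4 - 8*3) + (8*(-3) - (-6)*4)
= 119
Area = |119|/2 = 59.5

59.5


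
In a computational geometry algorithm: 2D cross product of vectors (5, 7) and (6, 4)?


u x v = u_x*v_y - u_y*v_x = 5*4 - 7*6
= 20 - 42 = -22

-22


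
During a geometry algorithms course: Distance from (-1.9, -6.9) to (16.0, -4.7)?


dx=17.9, dy=2.2
d^2 = 17.9^2 + 2.2^2 = 325.25
d = sqrt(325.25) = 18.0347

18.0347


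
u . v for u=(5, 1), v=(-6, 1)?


u . v = u_x*v_x + u_y*v_y = 5*(-6) + 1*1
= (-30) + 1 = -29

-29


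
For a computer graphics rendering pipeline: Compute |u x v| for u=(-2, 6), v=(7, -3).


|u x v| = |(-2)*(-3) - 6*7|
= |6 - 42| = 36

36


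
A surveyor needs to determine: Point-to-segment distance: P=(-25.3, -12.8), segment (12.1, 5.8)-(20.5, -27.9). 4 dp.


Project P onto AB: t = 0.2592 (clamped to [0,1])
Closest point on segment: (14.2773, -2.935)
Distance: 40.7882

40.7882


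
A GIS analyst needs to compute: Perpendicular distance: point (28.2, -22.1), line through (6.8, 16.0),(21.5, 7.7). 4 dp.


|cross product| = 382.45
|line direction| = sqrt(284.98) = 16.8814
Distance = 382.45/sqrt(284.98) = 22.6552

22.6552


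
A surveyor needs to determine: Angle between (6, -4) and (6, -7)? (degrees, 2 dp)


u.v = 64, |u| = sqrt(52) = 7.2111, |v| = sqrt(85) = 9.2195
cos(theta) = u.v/(|u||v|) = 64/sqrt(4420) = 0.962651
theta = acos(0.962651) = 15.71 degrees

15.71 degrees


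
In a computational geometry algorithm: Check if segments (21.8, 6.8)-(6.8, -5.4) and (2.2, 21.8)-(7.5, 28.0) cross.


Cross products: d1=-201.02, d2=-172.68, d3=-464.12, d4=-492.46
d1*d2 < 0 and d3*d4 < 0? no

No, they don't intersect


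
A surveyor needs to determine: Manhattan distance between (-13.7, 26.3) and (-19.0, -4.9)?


|(-13.7)-(-19)| + |26.3-(-4.9)| = 5.3 + 31.2 = 36.5

36.5


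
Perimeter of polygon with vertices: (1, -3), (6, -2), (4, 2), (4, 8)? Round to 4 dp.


Sides: (1, -3)->(6, -2): sqrt(26) = 5.09902, (6, -2)->(4, 2): sqrt(20) = 4.472136, (4, 2)->(4, 8): sqrt(36) = 6, (4, 8)->(1, -3): sqrt(130) = 11.401754
Sum = 26.97291
Perimeter = 26.9729

26.9729


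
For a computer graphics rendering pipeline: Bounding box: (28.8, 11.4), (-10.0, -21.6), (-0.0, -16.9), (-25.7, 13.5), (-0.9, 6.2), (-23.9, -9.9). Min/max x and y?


x range: [-25.7, 28.8]
y range: [-21.6, 13.5]
Bounding box: (-25.7,-21.6) to (28.8,13.5)

(-25.7,-21.6) to (28.8,13.5)


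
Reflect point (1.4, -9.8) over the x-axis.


Reflection over x-axis: (x,y) -> (x,-y)
(1.4, -9.8) -> (1.4, 9.8)

(1.4, 9.8)


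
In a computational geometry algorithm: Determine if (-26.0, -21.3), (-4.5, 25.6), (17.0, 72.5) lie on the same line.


Cross product: ((-4.5)-(-26))*(72.5-(-21.3)) - (25.6-(-21.3))*(17-(-26))
= 0

Yes, collinear


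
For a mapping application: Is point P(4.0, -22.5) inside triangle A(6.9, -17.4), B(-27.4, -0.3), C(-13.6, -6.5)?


Cross products: AB x AP = 224.52, BC x BP = -111.68, CA x CP = -136.16
All same sign? no

No, outside


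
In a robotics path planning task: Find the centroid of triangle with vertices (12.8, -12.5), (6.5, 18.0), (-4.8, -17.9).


Centroid = ((x_A+x_B+x_C)/3, (y_A+y_B+y_C)/3)
= ((12.8+6.5+(-4.8))/3, ((-12.5)+18+(-17.9))/3)
= (4.8333, -4.1333)

(4.8333, -4.1333)


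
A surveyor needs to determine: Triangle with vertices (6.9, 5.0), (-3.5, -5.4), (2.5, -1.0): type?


Side lengths squared: AB^2=216.32, BC^2=55.36, CA^2=55.36
Sorted: [55.36, 55.36, 216.32]
By sides: Isosceles, By angles: Obtuse

Isosceles, Obtuse


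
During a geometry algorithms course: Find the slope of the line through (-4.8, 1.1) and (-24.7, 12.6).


slope = (y2-y1)/(x2-x1) = (12.6-1.1)/((-24.7)-(-4.8)) = 11.5/(-19.9) = -0.5779

-0.5779


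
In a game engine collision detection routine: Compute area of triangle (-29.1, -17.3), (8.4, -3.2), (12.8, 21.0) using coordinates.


Area = |x_A(y_B-y_C) + x_B(y_C-y_A) + x_C(y_A-y_B)|/2
= |704.22 + 321.72 + (-180.48)|/2
= 845.46/2 = 422.73

422.73


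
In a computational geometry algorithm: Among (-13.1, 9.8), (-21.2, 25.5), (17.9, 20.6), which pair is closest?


d(P0,P1) = 17.6664, d(P0,P2) = 32.8274, d(P1,P2) = 39.4058
Closest: P0 and P1

Closest pair: (-13.1, 9.8) and (-21.2, 25.5), distance = 17.6664


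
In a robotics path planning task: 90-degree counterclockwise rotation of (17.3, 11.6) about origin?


90° CCW: (x,y) -> (-y, x)
(17.3,11.6) -> (-11.6, 17.3)

(-11.6, 17.3)


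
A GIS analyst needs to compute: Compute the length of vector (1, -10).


|u| = sqrt(1^2 + (-10)^2) = sqrt(101) = 10.0499

10.0499


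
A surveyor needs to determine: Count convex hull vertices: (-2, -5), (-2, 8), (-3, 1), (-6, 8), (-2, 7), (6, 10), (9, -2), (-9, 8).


Convex hull vertices (CCW): (-9, 8), (-2, -5), (9, -2), (6, 10)
Count = 4

4


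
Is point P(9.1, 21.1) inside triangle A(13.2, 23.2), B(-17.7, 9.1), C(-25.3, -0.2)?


Cross products: AB x AP = 7.08, BC x BP = 158.04, CA x CP = 15.09
All same sign? yes

Yes, inside


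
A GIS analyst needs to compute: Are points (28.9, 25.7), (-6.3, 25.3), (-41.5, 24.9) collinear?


Cross product: ((-6.3)-28.9)*(24.9-25.7) - (25.3-25.7)*((-41.5)-28.9)
= 0

Yes, collinear


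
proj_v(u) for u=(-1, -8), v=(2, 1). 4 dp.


u.v = -10, |v| = sqrt(5) = 2.2361
Scalar projection = u.v / |v| = -10 / sqrt(5) = -4.4721

-4.4721


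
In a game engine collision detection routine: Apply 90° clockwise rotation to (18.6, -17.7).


90° CW: (x,y) -> (y, -x)
(18.6,-17.7) -> (-17.7, -18.6)

(-17.7, -18.6)


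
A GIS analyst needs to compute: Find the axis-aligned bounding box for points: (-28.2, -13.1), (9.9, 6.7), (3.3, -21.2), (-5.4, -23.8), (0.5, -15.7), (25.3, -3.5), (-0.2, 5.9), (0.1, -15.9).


x range: [-28.2, 25.3]
y range: [-23.8, 6.7]
Bounding box: (-28.2,-23.8) to (25.3,6.7)

(-28.2,-23.8) to (25.3,6.7)


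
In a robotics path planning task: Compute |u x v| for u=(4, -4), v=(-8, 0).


|u x v| = |4*0 - (-4)*(-8)|
= |0 - 32| = 32

32


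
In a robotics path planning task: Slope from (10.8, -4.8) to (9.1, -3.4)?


slope = (y2-y1)/(x2-x1) = ((-3.4)-(-4.8))/(9.1-10.8) = 1.4/(-1.7) = -0.8235

-0.8235


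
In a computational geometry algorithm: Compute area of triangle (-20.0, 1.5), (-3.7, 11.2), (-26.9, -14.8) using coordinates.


Area = |x_A(y_B-y_C) + x_B(y_C-y_A) + x_C(y_A-y_B)|/2
= |(-520) + 60.31 + 260.93|/2
= 198.76/2 = 99.38

99.38


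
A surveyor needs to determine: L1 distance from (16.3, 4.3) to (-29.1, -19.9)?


|16.3-(-29.1)| + |4.3-(-19.9)| = 45.4 + 24.2 = 69.6

69.6


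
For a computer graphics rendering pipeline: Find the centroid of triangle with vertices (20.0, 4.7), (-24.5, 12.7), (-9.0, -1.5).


Centroid = ((x_A+x_B+x_C)/3, (y_A+y_B+y_C)/3)
= ((20+(-24.5)+(-9))/3, (4.7+12.7+(-1.5))/3)
= (-4.5, 5.3)

(-4.5, 5.3)


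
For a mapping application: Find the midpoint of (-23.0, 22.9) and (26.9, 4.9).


M = (((-23)+26.9)/2, (22.9+4.9)/2)
= (1.95, 13.9)

(1.95, 13.9)


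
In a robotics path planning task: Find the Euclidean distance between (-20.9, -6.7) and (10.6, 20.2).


dx=31.5, dy=26.9
d^2 = 31.5^2 + 26.9^2 = 1715.86
d = sqrt(1715.86) = 41.4229

41.4229


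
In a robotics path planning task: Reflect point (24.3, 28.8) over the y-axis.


Reflection over y-axis: (x,y) -> (-x,y)
(24.3, 28.8) -> (-24.3, 28.8)

(-24.3, 28.8)


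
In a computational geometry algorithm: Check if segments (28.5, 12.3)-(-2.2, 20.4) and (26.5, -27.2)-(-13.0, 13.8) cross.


Cross products: d1=-1642.25, d2=-703.5, d3=1228.85, d4=290.1
d1*d2 < 0 and d3*d4 < 0? no

No, they don't intersect


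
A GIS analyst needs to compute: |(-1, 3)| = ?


|u| = sqrt((-1)^2 + 3^2) = sqrt(10) = 3.1623

3.1623


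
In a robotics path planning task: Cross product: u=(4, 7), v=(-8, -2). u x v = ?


u x v = u_x*v_y - u_y*v_x = 4*(-2) - 7*(-8)
= (-8) - (-56) = 48

48


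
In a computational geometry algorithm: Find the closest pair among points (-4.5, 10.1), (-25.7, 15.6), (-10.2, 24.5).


d(P0,P1) = 21.9018, d(P0,P2) = 15.4871, d(P1,P2) = 17.8734
Closest: P0 and P2

Closest pair: (-4.5, 10.1) and (-10.2, 24.5), distance = 15.4871


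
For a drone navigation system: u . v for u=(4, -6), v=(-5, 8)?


u . v = u_x*v_x + u_y*v_y = 4*(-5) + (-6)*8
= (-20) + (-48) = -68

-68


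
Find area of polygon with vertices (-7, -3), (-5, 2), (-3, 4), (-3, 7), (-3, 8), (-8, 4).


Shoelace sum: ((-7)*2 - (-5)*(-3)) + ((-5)*4 - (-3)*2) + ((-3)*7 - (-3)*4) + ((-3)*8 - (-3)*7) + ((-3)*4 - (-8)*8) + ((-8)*(-3) - (-7)*4)
= 49
Area = |49|/2 = 24.5

24.5


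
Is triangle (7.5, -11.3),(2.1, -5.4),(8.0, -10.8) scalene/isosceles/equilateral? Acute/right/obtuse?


Side lengths squared: AB^2=63.97, BC^2=63.97, CA^2=0.5
Sorted: [0.5, 63.97, 63.97]
By sides: Isosceles, By angles: Acute

Isosceles, Acute


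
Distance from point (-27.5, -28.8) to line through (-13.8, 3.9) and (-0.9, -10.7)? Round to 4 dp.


|cross product| = 621.85
|line direction| = sqrt(379.57) = 19.4826
Distance = 621.85/sqrt(379.57) = 31.9183

31.9183


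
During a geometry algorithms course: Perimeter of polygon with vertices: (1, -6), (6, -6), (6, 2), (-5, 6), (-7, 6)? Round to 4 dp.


Sides: (1, -6)->(6, -6): sqrt(25) = 5, (6, -6)->(6, 2): sqrt(64) = 8, (6, 2)->(-5, 6): sqrt(137) = 11.7047, (-5, 6)->(-7, 6): sqrt(4) = 2, (-7, 6)->(1, -6): sqrt(208) = 14.422205
Sum = 41.126905
Perimeter = 41.1269

41.1269


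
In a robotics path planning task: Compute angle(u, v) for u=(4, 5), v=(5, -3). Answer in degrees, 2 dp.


u.v = 5, |u| = sqrt(41) = 6.4031, |v| = sqrt(34) = 5.831
cos(theta) = u.v/(|u||v|) = 5/sqrt(1394) = 0.133918
theta = acos(0.133918) = 82.3 degrees

82.3 degrees


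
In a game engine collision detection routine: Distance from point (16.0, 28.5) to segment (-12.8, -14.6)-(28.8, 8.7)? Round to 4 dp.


Project P onto AB: t = 0.9687 (clamped to [0,1])
Closest point on segment: (27.4983, 7.9709)
Distance: 23.5299

23.5299


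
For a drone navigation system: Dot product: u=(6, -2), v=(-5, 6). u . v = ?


u . v = u_x*v_x + u_y*v_y = 6*(-5) + (-2)*6
= (-30) + (-12) = -42

-42


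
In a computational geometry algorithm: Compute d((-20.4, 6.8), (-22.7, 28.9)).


dx=-2.3, dy=22.1
d^2 = (-2.3)^2 + 22.1^2 = 493.7
d = sqrt(493.7) = 22.2194

22.2194


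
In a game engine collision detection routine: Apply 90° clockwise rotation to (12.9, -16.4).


90° CW: (x,y) -> (y, -x)
(12.9,-16.4) -> (-16.4, -12.9)

(-16.4, -12.9)


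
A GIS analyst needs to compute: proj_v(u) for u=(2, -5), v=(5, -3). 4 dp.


u.v = 25, |v| = sqrt(34) = 5.831
Scalar projection = u.v / |v| = 25 / sqrt(34) = 4.2875

4.2875


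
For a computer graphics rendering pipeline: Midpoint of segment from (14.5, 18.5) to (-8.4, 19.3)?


M = ((14.5+(-8.4))/2, (18.5+19.3)/2)
= (3.05, 18.9)

(3.05, 18.9)


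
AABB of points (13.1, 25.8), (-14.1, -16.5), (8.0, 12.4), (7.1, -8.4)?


x range: [-14.1, 13.1]
y range: [-16.5, 25.8]
Bounding box: (-14.1,-16.5) to (13.1,25.8)

(-14.1,-16.5) to (13.1,25.8)


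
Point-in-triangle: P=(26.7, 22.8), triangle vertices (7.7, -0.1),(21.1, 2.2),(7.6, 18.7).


Cross products: AB x AP = 263.16, BC x BP = -370.5, CA x CP = 359.49
All same sign? no

No, outside


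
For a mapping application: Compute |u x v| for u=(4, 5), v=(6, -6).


|u x v| = |4*(-6) - 5*6|
= |(-24) - 30| = 54

54


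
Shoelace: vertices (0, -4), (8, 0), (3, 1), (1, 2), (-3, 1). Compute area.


Shoelace sum: (0*0 - 8*(-4)) + (8*1 - 3*0) + (3*2 - 1*1) + (1*1 - (-3)*2) + ((-3)*(-4) - 0*1)
= 64
Area = |64|/2 = 32

32


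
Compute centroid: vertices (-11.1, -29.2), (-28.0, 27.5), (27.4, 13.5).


Centroid = ((x_A+x_B+x_C)/3, (y_A+y_B+y_C)/3)
= (((-11.1)+(-28)+27.4)/3, ((-29.2)+27.5+13.5)/3)
= (-3.9, 3.9333)

(-3.9, 3.9333)


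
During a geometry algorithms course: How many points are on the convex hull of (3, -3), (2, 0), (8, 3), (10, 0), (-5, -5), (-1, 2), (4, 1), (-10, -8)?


Convex hull vertices (CCW): (-10, -8), (3, -3), (10, 0), (8, 3), (-1, 2)
Count = 5

5


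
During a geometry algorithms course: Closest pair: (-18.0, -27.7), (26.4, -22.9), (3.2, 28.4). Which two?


d(P0,P1) = 44.6587, d(P0,P2) = 59.9721, d(P1,P2) = 56.3021
Closest: P0 and P1

Closest pair: (-18.0, -27.7) and (26.4, -22.9), distance = 44.6587


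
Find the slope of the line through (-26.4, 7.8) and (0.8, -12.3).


slope = (y2-y1)/(x2-x1) = ((-12.3)-7.8)/(0.8-(-26.4)) = (-20.1)/27.2 = -0.739

-0.739


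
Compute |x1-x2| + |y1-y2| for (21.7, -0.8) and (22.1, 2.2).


|21.7-22.1| + |(-0.8)-2.2| = 0.4 + 3 = 3.4

3.4


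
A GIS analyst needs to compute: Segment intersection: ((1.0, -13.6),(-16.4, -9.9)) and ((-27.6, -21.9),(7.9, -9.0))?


Cross products: d1=-74.29, d2=281.52, d3=250.24, d4=-105.57
d1*d2 < 0 and d3*d4 < 0? yes

Yes, they intersect


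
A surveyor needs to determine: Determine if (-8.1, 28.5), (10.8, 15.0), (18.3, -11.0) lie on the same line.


Cross product: (10.8-(-8.1))*((-11)-28.5) - (15-28.5)*(18.3-(-8.1))
= -390.15

No, not collinear


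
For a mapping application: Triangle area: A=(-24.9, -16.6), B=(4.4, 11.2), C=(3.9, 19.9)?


Area = |x_A(y_B-y_C) + x_B(y_C-y_A) + x_C(y_A-y_B)|/2
= |216.63 + 160.6 + (-108.42)|/2
= 268.81/2 = 134.405

134.405


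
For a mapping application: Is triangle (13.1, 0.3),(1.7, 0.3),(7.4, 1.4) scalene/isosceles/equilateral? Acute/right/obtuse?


Side lengths squared: AB^2=129.96, BC^2=33.7, CA^2=33.7
Sorted: [33.7, 33.7, 129.96]
By sides: Isosceles, By angles: Obtuse

Isosceles, Obtuse


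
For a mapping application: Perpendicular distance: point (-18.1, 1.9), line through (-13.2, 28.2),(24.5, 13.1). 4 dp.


|cross product| = 1065.5
|line direction| = sqrt(1649.3) = 40.6116
Distance = 1065.5/sqrt(1649.3) = 26.2364

26.2364


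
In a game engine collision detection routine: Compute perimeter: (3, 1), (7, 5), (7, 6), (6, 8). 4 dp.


Sides: (3, 1)->(7, 5): sqrt(32) = 5.656854, (7, 5)->(7, 6): sqrt(1) = 1, (7, 6)->(6, 8): sqrt(5) = 2.236068, (6, 8)->(3, 1): sqrt(58) = 7.615773
Sum = 16.508695
Perimeter = 16.5087

16.5087


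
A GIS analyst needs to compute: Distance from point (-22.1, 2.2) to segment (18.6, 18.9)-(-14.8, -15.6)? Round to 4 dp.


Project P onto AB: t = 0.8394 (clamped to [0,1])
Closest point on segment: (-9.4364, -10.0598)
Distance: 17.6258

17.6258


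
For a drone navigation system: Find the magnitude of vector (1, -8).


|u| = sqrt(1^2 + (-8)^2) = sqrt(65) = 8.0623

8.0623


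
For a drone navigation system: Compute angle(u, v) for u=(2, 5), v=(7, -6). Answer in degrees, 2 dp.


u.v = -16, |u| = sqrt(29) = 5.3852, |v| = sqrt(85) = 9.2195
cos(theta) = u.v/(|u||v|) = -16/sqrt(2465) = -0.322264
theta = acos(-0.322264) = 108.8 degrees

108.8 degrees


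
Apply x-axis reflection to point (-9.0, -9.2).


Reflection over x-axis: (x,y) -> (x,-y)
(-9, -9.2) -> (-9, 9.2)

(-9, 9.2)


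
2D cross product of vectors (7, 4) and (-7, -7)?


u x v = u_x*v_y - u_y*v_x = 7*(-7) - 4*(-7)
= (-49) - (-28) = -21

-21


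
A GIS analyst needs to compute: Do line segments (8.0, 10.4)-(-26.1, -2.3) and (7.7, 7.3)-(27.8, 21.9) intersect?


Cross products: d1=57.93, d2=300.52, d3=101.9, d4=-140.69
d1*d2 < 0 and d3*d4 < 0? no

No, they don't intersect


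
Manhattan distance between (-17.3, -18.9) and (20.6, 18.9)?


|(-17.3)-20.6| + |(-18.9)-18.9| = 37.9 + 37.8 = 75.7

75.7


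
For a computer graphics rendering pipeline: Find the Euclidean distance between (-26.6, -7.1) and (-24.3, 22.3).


dx=2.3, dy=29.4
d^2 = 2.3^2 + 29.4^2 = 869.65
d = sqrt(869.65) = 29.4898

29.4898


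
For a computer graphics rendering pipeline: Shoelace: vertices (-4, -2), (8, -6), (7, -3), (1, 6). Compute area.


Shoelace sum: ((-4)*(-6) - 8*(-2)) + (8*(-3) - 7*(-6)) + (7*6 - 1*(-3)) + (1*(-2) - (-4)*6)
= 125
Area = |125|/2 = 62.5

62.5


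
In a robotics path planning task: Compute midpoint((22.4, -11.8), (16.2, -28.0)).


M = ((22.4+16.2)/2, ((-11.8)+(-28))/2)
= (19.3, -19.9)

(19.3, -19.9)


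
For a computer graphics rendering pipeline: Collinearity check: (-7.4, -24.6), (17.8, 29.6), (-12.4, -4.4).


Cross product: (17.8-(-7.4))*((-4.4)-(-24.6)) - (29.6-(-24.6))*((-12.4)-(-7.4))
= 780.04

No, not collinear


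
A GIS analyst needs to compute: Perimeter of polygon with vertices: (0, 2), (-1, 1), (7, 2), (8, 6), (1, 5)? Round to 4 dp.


Sides: (0, 2)->(-1, 1): sqrt(2) = 1.414214, (-1, 1)->(7, 2): sqrt(65) = 8.062258, (7, 2)->(8, 6): sqrt(17) = 4.123106, (8, 6)->(1, 5): sqrt(50) = 7.071068, (1, 5)->(0, 2): sqrt(10) = 3.162278
Sum = 23.832924
Perimeter = 23.8329

23.8329


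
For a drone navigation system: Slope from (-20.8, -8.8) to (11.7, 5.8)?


slope = (y2-y1)/(x2-x1) = (5.8-(-8.8))/(11.7-(-20.8)) = 14.6/32.5 = 0.4492

0.4492


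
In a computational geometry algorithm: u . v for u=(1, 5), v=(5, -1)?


u . v = u_x*v_x + u_y*v_y = 1*5 + 5*(-1)
= 5 + (-5) = 0

0


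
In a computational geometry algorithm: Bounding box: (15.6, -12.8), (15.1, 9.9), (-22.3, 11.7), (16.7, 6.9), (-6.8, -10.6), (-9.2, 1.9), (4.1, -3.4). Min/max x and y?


x range: [-22.3, 16.7]
y range: [-12.8, 11.7]
Bounding box: (-22.3,-12.8) to (16.7,11.7)

(-22.3,-12.8) to (16.7,11.7)


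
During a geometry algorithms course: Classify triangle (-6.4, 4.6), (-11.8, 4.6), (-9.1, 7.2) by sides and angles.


Side lengths squared: AB^2=29.16, BC^2=14.05, CA^2=14.05
Sorted: [14.05, 14.05, 29.16]
By sides: Isosceles, By angles: Obtuse

Isosceles, Obtuse


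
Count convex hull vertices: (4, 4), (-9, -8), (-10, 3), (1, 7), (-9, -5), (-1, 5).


Convex hull vertices (CCW): (-10, 3), (-9, -8), (4, 4), (1, 7)
Count = 4

4


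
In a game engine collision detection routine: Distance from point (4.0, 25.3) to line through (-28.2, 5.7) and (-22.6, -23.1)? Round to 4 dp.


|cross product| = 1037.12
|line direction| = sqrt(860.8) = 29.3394
Distance = 1037.12/sqrt(860.8) = 35.3491

35.3491


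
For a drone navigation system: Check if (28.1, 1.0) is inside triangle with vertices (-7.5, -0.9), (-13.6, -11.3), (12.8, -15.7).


Cross products: AB x AP = 358.65, BC x BP = 508.2, CA x CP = -565.45
All same sign? no

No, outside


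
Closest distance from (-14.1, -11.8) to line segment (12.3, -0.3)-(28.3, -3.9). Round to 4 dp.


Project P onto AB: t = 0 (clamped to [0,1])
Closest point on segment: (12.3, -0.3)
Distance: 28.796

28.796


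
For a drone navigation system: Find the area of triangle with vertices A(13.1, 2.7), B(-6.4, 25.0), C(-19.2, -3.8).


Area = |x_A(y_B-y_C) + x_B(y_C-y_A) + x_C(y_A-y_B)|/2
= |377.28 + 41.6 + 428.16|/2
= 847.04/2 = 423.52

423.52


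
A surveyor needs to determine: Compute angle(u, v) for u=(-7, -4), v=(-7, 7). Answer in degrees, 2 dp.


u.v = 21, |u| = sqrt(65) = 8.0623, |v| = sqrt(98) = 9.8995
cos(theta) = u.v/(|u||v|) = 21/sqrt(6370) = 0.263117
theta = acos(0.263117) = 74.74 degrees

74.74 degrees


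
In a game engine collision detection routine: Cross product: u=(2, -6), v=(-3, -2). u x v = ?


u x v = u_x*v_y - u_y*v_x = 2*(-2) - (-6)*(-3)
= (-4) - 18 = -22

-22


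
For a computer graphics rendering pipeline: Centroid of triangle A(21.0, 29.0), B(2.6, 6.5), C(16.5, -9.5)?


Centroid = ((x_A+x_B+x_C)/3, (y_A+y_B+y_C)/3)
= ((21+2.6+16.5)/3, (29+6.5+(-9.5))/3)
= (13.3667, 8.6667)

(13.3667, 8.6667)


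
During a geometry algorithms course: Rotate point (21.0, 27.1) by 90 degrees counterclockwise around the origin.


90° CCW: (x,y) -> (-y, x)
(21,27.1) -> (-27.1, 21)

(-27.1, 21)


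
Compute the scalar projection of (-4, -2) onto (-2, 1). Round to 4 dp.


u.v = 6, |v| = sqrt(5) = 2.2361
Scalar projection = u.v / |v| = 6 / sqrt(5) = 2.6833

2.6833


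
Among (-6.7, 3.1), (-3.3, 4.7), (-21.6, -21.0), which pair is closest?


d(P0,P1) = 3.7577, d(P0,P2) = 28.3341, d(P1,P2) = 31.5496
Closest: P0 and P1

Closest pair: (-6.7, 3.1) and (-3.3, 4.7), distance = 3.7577


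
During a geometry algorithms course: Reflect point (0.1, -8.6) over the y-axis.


Reflection over y-axis: (x,y) -> (-x,y)
(0.1, -8.6) -> (-0.1, -8.6)

(-0.1, -8.6)


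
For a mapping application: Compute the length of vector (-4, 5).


|u| = sqrt((-4)^2 + 5^2) = sqrt(41) = 6.4031

6.4031


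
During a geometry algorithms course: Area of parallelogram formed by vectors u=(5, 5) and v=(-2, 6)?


|u x v| = |5*6 - 5*(-2)|
= |30 - (-10)| = 40

40


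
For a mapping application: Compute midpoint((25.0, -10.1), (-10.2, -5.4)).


M = ((25+(-10.2))/2, ((-10.1)+(-5.4))/2)
= (7.4, -7.75)

(7.4, -7.75)


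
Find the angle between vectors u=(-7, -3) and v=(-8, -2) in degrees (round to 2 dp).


u.v = 62, |u| = sqrt(58) = 7.6158, |v| = sqrt(68) = 8.2462
cos(theta) = u.v/(|u||v|) = 62/sqrt(3944) = 0.987241
theta = acos(0.987241) = 9.16 degrees

9.16 degrees


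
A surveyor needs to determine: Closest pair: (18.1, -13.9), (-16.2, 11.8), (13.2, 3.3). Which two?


d(P0,P1) = 42.86, d(P0,P2) = 17.8844, d(P1,P2) = 30.6041
Closest: P0 and P2

Closest pair: (18.1, -13.9) and (13.2, 3.3), distance = 17.8844


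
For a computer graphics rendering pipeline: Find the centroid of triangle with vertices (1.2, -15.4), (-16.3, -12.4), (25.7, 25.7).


Centroid = ((x_A+x_B+x_C)/3, (y_A+y_B+y_C)/3)
= ((1.2+(-16.3)+25.7)/3, ((-15.4)+(-12.4)+25.7)/3)
= (3.5333, -0.7)

(3.5333, -0.7)


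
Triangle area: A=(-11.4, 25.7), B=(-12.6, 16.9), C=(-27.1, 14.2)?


Area = |x_A(y_B-y_C) + x_B(y_C-y_A) + x_C(y_A-y_B)|/2
= |(-30.78) + 144.9 + (-238.48)|/2
= 124.36/2 = 62.18

62.18


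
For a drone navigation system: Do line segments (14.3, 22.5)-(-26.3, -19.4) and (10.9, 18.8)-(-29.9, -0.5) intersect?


Cross products: d1=-85.34, d2=840.6, d3=7.76, d4=-918.18
d1*d2 < 0 and d3*d4 < 0? yes

Yes, they intersect


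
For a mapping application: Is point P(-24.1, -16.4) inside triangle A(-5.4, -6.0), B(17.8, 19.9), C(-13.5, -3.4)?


Cross products: AB x AP = 243.05, BC x BP = 159.92, CA x CP = -132.86
All same sign? no

No, outside


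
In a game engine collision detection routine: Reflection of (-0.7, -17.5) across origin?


Reflection over origin: (x,y) -> (-x,-y)
(-0.7, -17.5) -> (0.7, 17.5)

(0.7, 17.5)


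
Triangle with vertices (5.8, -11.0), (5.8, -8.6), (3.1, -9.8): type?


Side lengths squared: AB^2=5.76, BC^2=8.73, CA^2=8.73
Sorted: [5.76, 8.73, 8.73]
By sides: Isosceles, By angles: Acute

Isosceles, Acute


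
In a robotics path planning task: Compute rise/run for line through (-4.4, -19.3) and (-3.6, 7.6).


slope = (y2-y1)/(x2-x1) = (7.6-(-19.3))/((-3.6)-(-4.4)) = 26.9/0.8 = 33.625

33.625


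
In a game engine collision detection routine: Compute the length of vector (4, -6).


|u| = sqrt(4^2 + (-6)^2) = sqrt(52) = 7.2111

7.2111


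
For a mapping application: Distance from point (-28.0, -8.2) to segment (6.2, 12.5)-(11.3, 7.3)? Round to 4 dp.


Project P onto AB: t = 0 (clamped to [0,1])
Closest point on segment: (6.2, 12.5)
Distance: 39.9766

39.9766


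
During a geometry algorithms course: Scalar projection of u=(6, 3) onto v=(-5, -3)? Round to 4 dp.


u.v = -39, |v| = sqrt(34) = 5.831
Scalar projection = u.v / |v| = -39 / sqrt(34) = -6.6884

-6.6884


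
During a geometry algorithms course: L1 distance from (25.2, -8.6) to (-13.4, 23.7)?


|25.2-(-13.4)| + |(-8.6)-23.7| = 38.6 + 32.3 = 70.9

70.9


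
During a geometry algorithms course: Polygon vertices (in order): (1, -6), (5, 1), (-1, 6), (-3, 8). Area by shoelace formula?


Shoelace sum: (1*1 - 5*(-6)) + (5*6 - (-1)*1) + ((-1)*8 - (-3)*6) + ((-3)*(-6) - 1*8)
= 82
Area = |82|/2 = 41

41


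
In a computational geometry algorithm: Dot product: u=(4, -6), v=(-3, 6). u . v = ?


u . v = u_x*v_x + u_y*v_y = 4*(-3) + (-6)*6
= (-12) + (-36) = -48

-48


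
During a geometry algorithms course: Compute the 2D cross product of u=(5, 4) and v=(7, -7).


u x v = u_x*v_y - u_y*v_x = 5*(-7) - 4*7
= (-35) - 28 = -63

-63


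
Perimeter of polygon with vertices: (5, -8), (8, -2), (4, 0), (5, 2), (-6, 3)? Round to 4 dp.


Sides: (5, -8)->(8, -2): sqrt(45) = 6.708204, (8, -2)->(4, 0): sqrt(20) = 4.472136, (4, 0)->(5, 2): sqrt(5) = 2.236068, (5, 2)->(-6, 3): sqrt(122) = 11.045361, (-6, 3)->(5, -8): sqrt(242) = 15.556349
Sum = 40.018118
Perimeter = 40.0181

40.0181


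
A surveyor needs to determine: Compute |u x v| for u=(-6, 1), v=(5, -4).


|u x v| = |(-6)*(-4) - 1*5|
= |24 - 5| = 19

19


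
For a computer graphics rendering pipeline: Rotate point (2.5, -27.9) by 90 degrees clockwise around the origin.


90° CW: (x,y) -> (y, -x)
(2.5,-27.9) -> (-27.9, -2.5)

(-27.9, -2.5)


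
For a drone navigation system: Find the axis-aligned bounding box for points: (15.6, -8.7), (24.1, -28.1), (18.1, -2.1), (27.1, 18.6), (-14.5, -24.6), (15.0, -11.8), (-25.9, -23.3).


x range: [-25.9, 27.1]
y range: [-28.1, 18.6]
Bounding box: (-25.9,-28.1) to (27.1,18.6)

(-25.9,-28.1) to (27.1,18.6)


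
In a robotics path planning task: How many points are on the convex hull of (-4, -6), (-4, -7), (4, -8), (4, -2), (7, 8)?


Convex hull vertices (CCW): (-4, -7), (4, -8), (7, 8), (-4, -6)
Count = 4

4


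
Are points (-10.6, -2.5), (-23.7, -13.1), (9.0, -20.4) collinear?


Cross product: ((-23.7)-(-10.6))*((-20.4)-(-2.5)) - ((-13.1)-(-2.5))*(9-(-10.6))
= 442.25

No, not collinear


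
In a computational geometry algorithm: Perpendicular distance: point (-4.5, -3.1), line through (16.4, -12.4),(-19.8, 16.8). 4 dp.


|cross product| = 273.62
|line direction| = sqrt(2163.08) = 46.5089
Distance = 273.62/sqrt(2163.08) = 5.8832

5.8832


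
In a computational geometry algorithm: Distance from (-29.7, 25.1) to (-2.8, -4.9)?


dx=26.9, dy=-30
d^2 = 26.9^2 + (-30)^2 = 1623.61
d = sqrt(1623.61) = 40.294

40.294


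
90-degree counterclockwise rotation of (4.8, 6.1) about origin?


90° CCW: (x,y) -> (-y, x)
(4.8,6.1) -> (-6.1, 4.8)

(-6.1, 4.8)


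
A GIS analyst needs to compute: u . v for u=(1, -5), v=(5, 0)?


u . v = u_x*v_x + u_y*v_y = 1*5 + (-5)*0
= 5 + 0 = 5

5


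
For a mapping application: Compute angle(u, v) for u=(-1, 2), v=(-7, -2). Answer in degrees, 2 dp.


u.v = 3, |u| = sqrt(5) = 2.2361, |v| = sqrt(53) = 7.2801
cos(theta) = u.v/(|u||v|) = 3/sqrt(265) = 0.184289
theta = acos(0.184289) = 79.38 degrees

79.38 degrees


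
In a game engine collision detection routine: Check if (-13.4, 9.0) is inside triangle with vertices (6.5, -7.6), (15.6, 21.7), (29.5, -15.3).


Cross products: AB x AP = 734.13, BC x BP = -1249.53, CA x CP = -228.57
All same sign? no

No, outside


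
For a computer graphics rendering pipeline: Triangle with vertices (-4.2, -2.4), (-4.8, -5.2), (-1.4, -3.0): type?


Side lengths squared: AB^2=8.2, BC^2=16.4, CA^2=8.2
Sorted: [8.2, 8.2, 16.4]
By sides: Isosceles, By angles: Right

Isosceles, Right


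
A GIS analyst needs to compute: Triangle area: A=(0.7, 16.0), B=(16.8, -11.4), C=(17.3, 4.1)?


Area = |x_A(y_B-y_C) + x_B(y_C-y_A) + x_C(y_A-y_B)|/2
= |(-10.85) + (-199.92) + 474.02|/2
= 263.25/2 = 131.625

131.625


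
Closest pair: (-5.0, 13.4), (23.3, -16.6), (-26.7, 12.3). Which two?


d(P0,P1) = 41.2418, d(P0,P2) = 21.7279, d(P1,P2) = 57.7513
Closest: P0 and P2

Closest pair: (-5.0, 13.4) and (-26.7, 12.3), distance = 21.7279


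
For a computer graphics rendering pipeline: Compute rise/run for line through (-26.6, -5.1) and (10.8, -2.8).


slope = (y2-y1)/(x2-x1) = ((-2.8)-(-5.1))/(10.8-(-26.6)) = 2.3/37.4 = 0.0615

0.0615


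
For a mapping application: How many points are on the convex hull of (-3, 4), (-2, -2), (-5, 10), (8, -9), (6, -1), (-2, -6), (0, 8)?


Convex hull vertices (CCW): (-5, 10), (-2, -6), (8, -9), (6, -1), (0, 8)
Count = 5

5


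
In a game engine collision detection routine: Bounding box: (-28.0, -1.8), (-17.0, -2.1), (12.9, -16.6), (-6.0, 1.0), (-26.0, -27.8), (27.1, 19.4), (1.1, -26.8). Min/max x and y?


x range: [-28, 27.1]
y range: [-27.8, 19.4]
Bounding box: (-28,-27.8) to (27.1,19.4)

(-28,-27.8) to (27.1,19.4)


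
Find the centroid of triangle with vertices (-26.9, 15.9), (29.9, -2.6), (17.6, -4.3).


Centroid = ((x_A+x_B+x_C)/3, (y_A+y_B+y_C)/3)
= (((-26.9)+29.9+17.6)/3, (15.9+(-2.6)+(-4.3))/3)
= (6.8667, 3)

(6.8667, 3)


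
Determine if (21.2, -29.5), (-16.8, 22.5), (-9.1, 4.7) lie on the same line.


Cross product: ((-16.8)-21.2)*(4.7-(-29.5)) - (22.5-(-29.5))*((-9.1)-21.2)
= 276

No, not collinear
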